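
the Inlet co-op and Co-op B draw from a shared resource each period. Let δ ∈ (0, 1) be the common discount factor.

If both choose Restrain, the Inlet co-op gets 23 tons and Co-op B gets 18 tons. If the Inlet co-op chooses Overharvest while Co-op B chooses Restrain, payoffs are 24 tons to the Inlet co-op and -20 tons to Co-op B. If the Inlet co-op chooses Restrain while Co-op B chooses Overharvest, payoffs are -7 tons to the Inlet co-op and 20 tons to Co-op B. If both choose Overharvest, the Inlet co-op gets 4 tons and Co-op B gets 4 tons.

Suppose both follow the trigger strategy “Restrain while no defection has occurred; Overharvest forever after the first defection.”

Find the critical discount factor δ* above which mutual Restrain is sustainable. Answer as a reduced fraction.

1/8

For the Inlet co-op: deviation gain 24−23 = 1, per-period punishment loss 23−4 = 19. IC gives δ ≥ 1/20.
For Co-op B: gain 2, loss 14 per period, so δ ≥ 2/16 = 1/8.
The tighter constraint is Co-op B's, so cooperation needs δ ≥ 1/8.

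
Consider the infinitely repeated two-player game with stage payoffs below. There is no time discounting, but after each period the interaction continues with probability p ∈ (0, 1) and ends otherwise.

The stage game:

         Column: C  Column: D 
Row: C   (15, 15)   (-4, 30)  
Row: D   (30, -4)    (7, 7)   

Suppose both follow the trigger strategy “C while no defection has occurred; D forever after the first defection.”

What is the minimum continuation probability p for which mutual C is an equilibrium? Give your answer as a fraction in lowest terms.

With no time discounting, the continuation probability p plays the role of the discount factor.
Grim-trigger IC: 15/(1−p) ≥ 30 + 7p/(1−p) ⇒ p ≥ (30−15)/(30−7) = 15/23.

15/23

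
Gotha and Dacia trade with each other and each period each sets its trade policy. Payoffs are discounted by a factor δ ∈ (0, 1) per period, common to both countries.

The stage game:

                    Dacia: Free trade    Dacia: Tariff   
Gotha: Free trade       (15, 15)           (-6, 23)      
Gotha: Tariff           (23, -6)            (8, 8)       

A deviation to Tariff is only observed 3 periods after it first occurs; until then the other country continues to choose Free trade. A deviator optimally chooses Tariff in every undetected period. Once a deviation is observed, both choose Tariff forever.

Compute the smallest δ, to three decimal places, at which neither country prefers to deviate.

0.811

Deviating for the 3 undetected periods gains 23−15 = 8 per period over cooperation, then loses 15−8 = 7 per period forever once punishment starts.
Gain: 8(1 + δ + … + δ^2); loss: 7·δ^3/(1−δ).
No profitable deviation ⇔ 8(1−δ^3) ≤ 7·δ^3, i.e. δ^3 ≥ 8/(8+7) = 8/15.
Hence δ ≥ (8/15)^(1/3) ≈ 0.811.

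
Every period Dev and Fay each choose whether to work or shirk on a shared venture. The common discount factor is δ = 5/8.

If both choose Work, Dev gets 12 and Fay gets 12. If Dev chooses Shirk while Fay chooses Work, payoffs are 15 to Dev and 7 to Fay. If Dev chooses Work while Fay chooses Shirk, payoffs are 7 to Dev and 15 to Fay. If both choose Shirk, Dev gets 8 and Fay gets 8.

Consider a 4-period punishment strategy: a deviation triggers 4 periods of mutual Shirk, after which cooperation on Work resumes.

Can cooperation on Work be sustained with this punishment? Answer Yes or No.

Comparing payoff streams over the 5 periods until play realigns: cooperate → 12(1+δ+…+δ^4); deviate → 15 + 8(δ+…+δ^4).
Cooperation is sustained iff (12−8)(δ+…+δ^4) ≥ 15−12.
δ+…+δ^4 = 5/8·(1−(5/8)^4)/(1−5/8) = 1.4124, and (15−12)/(12−8) = 0.7500.
1.4124 ≥ 0.7500, so cooperation is sustainable.

Yes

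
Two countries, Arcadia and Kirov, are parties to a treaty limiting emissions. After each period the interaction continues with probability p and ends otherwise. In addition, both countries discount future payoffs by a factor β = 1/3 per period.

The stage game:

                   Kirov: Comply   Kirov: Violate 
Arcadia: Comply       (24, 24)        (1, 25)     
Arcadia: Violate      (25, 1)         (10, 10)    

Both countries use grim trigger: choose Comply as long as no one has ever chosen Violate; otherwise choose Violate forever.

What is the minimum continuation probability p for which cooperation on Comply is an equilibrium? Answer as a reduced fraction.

With continuation probability p and discount β, the effective per-period discount factor is βp.
Grim-trigger IC: βp ≥ (25−24)/(25−10) = 1/15.
So p ≥ (1/15)/(1/3) = 1/5.

1/5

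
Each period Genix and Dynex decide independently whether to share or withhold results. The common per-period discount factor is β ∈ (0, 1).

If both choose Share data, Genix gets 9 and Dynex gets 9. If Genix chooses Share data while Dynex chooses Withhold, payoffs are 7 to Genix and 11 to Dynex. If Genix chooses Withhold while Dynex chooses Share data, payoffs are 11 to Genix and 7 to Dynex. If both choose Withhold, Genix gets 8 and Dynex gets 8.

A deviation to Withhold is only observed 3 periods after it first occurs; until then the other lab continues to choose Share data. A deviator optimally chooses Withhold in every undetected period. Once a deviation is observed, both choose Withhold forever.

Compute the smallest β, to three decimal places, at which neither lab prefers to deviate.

A deviator earns 11 for 3 periods, then 8 forever; cooperating earns 9 forever. Multiplying the IC by (1−β):
9 ≥ 11(1−β^3) + 8β^3, so 3·β^3 ≥ 2 and β^3 ≥ 2/3.
β ≥ (2/3)^(1/3) ≈ 0.874.

0.874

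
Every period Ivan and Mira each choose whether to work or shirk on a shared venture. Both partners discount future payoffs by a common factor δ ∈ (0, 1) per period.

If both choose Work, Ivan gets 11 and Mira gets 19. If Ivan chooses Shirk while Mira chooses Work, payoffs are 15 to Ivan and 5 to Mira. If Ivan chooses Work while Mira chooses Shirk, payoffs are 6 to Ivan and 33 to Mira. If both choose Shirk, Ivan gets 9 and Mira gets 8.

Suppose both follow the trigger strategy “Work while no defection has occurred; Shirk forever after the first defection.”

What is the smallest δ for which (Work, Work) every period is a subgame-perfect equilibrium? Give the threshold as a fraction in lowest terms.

Ivan: cooperation gives 11 each period; deviation gives 15 once then 9 forever.
  11/(1−δ) ≥ 15 + 9δ/(1−δ) ⇒ δ ≥ 4/6 = 2/3.
Mira: cooperation gives 19 each period; deviation gives 33 once then 8 forever.
  δ ≥ 14/25.
Both must hold, so the binding constraint is Ivan's: δ ≥ 2/3.

2/3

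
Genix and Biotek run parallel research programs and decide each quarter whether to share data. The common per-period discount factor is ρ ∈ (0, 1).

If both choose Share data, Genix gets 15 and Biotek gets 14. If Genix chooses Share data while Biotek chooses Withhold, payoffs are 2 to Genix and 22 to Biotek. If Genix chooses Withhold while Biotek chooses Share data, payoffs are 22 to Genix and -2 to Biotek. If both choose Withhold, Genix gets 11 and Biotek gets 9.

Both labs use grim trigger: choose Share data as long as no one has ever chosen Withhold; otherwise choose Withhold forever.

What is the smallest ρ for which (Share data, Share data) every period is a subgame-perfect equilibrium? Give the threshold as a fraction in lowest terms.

For Genix: deviation gain 22−15 = 7, per-period punishment loss 15−11 = 4. IC gives ρ ≥ 7/11.
For Biotek: gain 8, loss 5 per period, so ρ ≥ 8/13.
The tighter constraint is Genix's, so cooperation needs ρ ≥ 7/11.

7/11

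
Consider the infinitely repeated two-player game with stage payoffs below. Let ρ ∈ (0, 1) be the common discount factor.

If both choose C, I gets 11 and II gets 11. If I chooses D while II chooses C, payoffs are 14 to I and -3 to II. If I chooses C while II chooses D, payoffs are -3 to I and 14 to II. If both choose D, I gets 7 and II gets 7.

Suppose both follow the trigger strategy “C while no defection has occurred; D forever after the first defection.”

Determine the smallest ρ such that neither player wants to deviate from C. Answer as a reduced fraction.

Cooperation forever yields 11 each period: 11/(1−ρ).
Deviating yields 14 once, then 7 forever: 14 + 7ρ/(1−ρ).
No profitable deviation requires 11/(1−ρ) ≥ 14 + 7ρ/(1−ρ).
Multiplying by (1−ρ): 11 ≥ 14(1−ρ) + 7ρ = 14 − 7ρ.
So 7ρ ≥ 3, i.e. ρ ≥ 3/7.

3/7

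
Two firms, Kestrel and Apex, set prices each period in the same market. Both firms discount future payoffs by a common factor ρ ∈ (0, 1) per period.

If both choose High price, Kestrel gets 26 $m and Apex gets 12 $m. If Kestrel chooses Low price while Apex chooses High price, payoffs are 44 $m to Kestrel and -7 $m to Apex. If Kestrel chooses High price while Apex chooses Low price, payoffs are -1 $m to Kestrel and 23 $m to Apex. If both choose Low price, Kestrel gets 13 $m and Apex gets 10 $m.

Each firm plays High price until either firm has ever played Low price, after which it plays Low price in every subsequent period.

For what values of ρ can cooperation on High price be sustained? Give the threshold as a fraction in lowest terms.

Kestrel: cooperation gives 26 each period; deviation gives 44 once then 13 forever.
  26/(1−ρ) ≥ 44 + 13ρ/(1−ρ) ⇒ ρ ≥ 18/31.
Apex: cooperation gives 12 each period; deviation gives 23 once then 10 forever.
  ρ ≥ 11/13.
Both must hold, so the binding constraint is Apex's: ρ ≥ 11/13.

11/13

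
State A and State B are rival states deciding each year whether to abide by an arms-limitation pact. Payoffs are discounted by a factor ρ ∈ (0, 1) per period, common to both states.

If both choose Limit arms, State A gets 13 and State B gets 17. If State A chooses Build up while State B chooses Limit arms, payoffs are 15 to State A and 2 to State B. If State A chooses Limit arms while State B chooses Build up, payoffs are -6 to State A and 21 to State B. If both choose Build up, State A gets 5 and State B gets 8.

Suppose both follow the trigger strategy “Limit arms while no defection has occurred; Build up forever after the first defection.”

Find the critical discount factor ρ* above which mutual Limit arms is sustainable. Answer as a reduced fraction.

State A's threshold: (15−13)/(15−5) = 1/5.
State B's threshold: (21−17)/(21−8) = 4/13.
1/5 < 4/13, so State B binds and ρ* = 4/13.

4/13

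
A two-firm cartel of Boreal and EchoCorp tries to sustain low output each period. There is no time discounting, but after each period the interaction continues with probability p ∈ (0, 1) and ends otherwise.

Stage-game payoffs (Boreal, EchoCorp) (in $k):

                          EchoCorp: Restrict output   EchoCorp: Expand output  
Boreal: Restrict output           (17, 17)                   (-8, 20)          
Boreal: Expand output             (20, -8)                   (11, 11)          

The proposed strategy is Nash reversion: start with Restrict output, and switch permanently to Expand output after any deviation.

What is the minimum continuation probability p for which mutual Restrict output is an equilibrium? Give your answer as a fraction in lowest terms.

With no time discounting, the continuation probability p plays the role of the discount factor.
Grim-trigger IC: 17/(1−p) ≥ 20 + 11p/(1−p) ⇒ p ≥ (20−17)/(20−11) = 1/3.

1/3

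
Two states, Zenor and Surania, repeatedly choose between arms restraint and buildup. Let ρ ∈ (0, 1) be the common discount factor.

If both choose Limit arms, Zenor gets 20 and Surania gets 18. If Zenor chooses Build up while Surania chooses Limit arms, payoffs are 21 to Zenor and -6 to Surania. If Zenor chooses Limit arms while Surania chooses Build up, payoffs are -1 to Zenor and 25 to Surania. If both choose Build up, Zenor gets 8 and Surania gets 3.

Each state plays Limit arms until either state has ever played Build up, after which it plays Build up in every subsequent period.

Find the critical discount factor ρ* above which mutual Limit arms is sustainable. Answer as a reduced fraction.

Zenor's threshold: (21−20)/(21−8) = 1/13.
Surania's threshold: (25−18)/(25−3) = 7/22.
1/13 < 7/22, so Surania binds and ρ* = 7/22.

7/22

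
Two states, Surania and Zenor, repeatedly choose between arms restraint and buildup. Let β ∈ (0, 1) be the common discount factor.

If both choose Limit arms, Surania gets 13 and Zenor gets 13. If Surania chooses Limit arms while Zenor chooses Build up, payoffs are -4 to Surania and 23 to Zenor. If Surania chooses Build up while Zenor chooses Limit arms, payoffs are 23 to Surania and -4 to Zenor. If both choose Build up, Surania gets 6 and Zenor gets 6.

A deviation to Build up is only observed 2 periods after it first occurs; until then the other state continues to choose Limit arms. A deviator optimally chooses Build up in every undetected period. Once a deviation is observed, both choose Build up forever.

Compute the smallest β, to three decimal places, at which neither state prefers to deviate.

A deviator earns 23 for 2 periods, then 6 forever; cooperating earns 13 forever. Multiplying the IC by (1−β):
13 ≥ 23(1−β^2) + 6β^2, so 17·β^2 ≥ 10 and β^2 ≥ 10/17.
β ≥ (10/17)^(1/2) ≈ 0.767.

0.767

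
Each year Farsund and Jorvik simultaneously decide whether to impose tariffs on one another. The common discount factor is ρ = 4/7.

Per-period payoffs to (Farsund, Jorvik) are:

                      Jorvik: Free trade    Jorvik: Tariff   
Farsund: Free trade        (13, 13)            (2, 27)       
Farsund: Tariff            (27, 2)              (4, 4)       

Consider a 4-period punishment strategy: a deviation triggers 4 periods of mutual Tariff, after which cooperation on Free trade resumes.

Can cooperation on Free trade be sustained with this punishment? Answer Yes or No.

A one-shot deviation gives 27 now, then 4 for 4 periods, then back to 13.
Gain from deviating: (27−13) today; loss: (13−4) in each of the next 4 periods.
No-deviation condition: (13−4)(ρ+…+ρ^4) ≥ 27−13, i.e. ρ+…+ρ^4 ≥ 14/9.
At ρ = 4/7: ρ+…+ρ^4 = 1.1912 < 1.5556.
So cooperation is not sustainable.

No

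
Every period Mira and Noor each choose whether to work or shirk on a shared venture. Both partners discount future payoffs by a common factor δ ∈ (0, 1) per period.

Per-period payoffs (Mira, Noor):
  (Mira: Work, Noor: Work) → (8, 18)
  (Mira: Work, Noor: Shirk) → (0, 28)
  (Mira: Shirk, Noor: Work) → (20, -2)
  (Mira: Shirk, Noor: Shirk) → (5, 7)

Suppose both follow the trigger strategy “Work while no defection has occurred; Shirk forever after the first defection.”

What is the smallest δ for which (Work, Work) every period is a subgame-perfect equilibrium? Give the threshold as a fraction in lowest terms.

4/5

Mira: cooperation gives 8 each period; deviation gives 20 once then 5 forever.
  8/(1−δ) ≥ 20 + 5δ/(1−δ) ⇒ δ ≥ 12/15 = 4/5.
Noor: cooperation gives 18 each period; deviation gives 28 once then 7 forever.
  δ ≥ 10/21.
Both must hold, so the binding constraint is Mira's: δ ≥ 4/5.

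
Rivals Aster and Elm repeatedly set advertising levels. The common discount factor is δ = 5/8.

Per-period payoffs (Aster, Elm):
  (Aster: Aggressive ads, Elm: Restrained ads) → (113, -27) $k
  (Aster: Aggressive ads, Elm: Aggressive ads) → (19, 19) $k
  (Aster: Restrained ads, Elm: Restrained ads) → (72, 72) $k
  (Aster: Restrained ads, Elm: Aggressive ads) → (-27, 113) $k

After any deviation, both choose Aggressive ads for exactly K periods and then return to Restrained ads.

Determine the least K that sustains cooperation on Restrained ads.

2

IC: δ(1−δ^K)/(1−δ) ≥ (113−72)/(72−19) = 41/53.
With δ = 5/8: need 1 − δ^K ≥ 41/53·(1−5/8)/(5/8), i.e. δ^K ≤ 0.5358.
Since (5/8)^1 = 0.6250 and (5/8)^2 = 0.3906, the smallest such K is 2.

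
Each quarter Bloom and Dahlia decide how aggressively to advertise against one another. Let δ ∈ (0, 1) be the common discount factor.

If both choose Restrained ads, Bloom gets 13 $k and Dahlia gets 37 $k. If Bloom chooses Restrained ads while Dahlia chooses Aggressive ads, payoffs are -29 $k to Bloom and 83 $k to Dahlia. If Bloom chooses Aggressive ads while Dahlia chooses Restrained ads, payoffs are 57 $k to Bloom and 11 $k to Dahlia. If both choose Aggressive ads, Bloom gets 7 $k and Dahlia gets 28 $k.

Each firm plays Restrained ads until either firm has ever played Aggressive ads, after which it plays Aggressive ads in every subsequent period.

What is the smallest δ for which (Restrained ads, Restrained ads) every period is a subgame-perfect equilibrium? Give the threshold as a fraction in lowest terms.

22/25

For Bloom: deviation gain 57−13 = 44, per-period punishment loss 13−7 = 6. IC gives δ ≥ 44/50 = 22/25.
For Dahlia: gain 46, loss 9 per period, so δ ≥ 46/55.
The tighter constraint is Bloom's, so cooperation needs δ ≥ 22/25.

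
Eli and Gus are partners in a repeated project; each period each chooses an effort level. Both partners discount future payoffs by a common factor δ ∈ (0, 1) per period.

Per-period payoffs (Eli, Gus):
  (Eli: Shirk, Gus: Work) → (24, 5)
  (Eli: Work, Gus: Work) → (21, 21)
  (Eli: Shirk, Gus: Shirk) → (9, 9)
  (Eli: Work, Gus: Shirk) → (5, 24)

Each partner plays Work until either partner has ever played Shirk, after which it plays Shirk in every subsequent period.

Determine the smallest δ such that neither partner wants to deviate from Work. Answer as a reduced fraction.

Cooperation forever yields 21 each period: 21/(1−δ).
Deviating yields 24 once, then 9 forever: 24 + 9δ/(1−δ).
No profitable deviation requires 21/(1−δ) ≥ 24 + 9δ/(1−δ).
Multiplying by (1−δ): 21 ≥ 24(1−δ) + 9δ = 24 − 15δ.
So 15δ ≥ 3, i.e. δ ≥ 3/15 = 1/5.

1/5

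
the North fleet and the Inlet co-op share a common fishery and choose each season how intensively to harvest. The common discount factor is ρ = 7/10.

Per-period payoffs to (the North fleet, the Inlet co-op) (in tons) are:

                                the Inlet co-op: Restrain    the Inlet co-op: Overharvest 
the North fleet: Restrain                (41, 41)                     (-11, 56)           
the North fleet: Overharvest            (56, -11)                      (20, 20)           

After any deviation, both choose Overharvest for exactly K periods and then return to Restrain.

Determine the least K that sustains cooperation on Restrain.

Need Σ_{k=1}^{K} ρ^k ≥ (56−41)/(41−20) = 0.7143 at ρ = 7/10.
At K = 1 the sum is 0.7000 < 0.7143; at K = 2 it is 1.1900 ≥ 0.7143.
So the minimum punishment length is K = 2.

2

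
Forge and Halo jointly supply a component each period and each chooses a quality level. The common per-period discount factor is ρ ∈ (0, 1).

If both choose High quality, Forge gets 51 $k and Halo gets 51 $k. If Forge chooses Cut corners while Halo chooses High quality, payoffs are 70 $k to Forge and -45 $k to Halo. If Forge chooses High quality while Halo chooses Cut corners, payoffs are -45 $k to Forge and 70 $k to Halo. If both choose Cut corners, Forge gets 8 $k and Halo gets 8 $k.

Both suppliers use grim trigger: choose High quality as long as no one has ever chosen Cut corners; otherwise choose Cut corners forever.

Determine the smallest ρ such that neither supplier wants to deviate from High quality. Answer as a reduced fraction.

Under grim trigger the critical discount factor is (T−C)/(T−P) with T = 70, C = 51, P = 8.
ρ* = (70−51)/(70−8) = 19/62.

19/62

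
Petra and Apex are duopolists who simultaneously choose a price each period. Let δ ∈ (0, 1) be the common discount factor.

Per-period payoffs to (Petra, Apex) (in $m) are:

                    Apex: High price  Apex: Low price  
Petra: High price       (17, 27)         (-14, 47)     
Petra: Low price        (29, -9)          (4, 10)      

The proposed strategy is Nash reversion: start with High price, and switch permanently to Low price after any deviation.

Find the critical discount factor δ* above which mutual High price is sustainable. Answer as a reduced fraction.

20/37

Petra: cooperation gives 17 each period; deviation gives 29 once then 4 forever.
  17/(1−δ) ≥ 29 + 4δ/(1−δ) ⇒ δ ≥ 12/25.
Apex: cooperation gives 27 each period; deviation gives 47 once then 10 forever.
  δ ≥ 20/37.
Both must hold, so the binding constraint is Apex's: δ ≥ 20/37.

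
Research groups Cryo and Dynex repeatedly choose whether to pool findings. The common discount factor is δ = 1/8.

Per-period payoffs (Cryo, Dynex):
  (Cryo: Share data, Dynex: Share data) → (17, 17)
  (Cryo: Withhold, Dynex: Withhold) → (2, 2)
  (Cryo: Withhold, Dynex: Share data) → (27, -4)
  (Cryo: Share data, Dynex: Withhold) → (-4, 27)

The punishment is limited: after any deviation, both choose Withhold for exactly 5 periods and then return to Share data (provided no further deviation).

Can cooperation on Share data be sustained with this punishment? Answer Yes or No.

IC: δ+…+δ^5 ≥ (27−17)/(17−2) = 2/3.
At δ = 1/8: partial sum = 0.1429 < 0.6667. Cooperation not sustainable.

No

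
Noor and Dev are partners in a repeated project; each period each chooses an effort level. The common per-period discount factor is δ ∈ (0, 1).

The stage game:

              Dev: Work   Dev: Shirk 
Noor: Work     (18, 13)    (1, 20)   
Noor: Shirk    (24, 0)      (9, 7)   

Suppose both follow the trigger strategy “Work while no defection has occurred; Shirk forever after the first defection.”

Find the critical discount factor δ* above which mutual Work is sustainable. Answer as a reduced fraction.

7/13

Noor: cooperation gives 18 each period; deviation gives 24 once then 9 forever.
  18/(1−δ) ≥ 24 + 9δ/(1−δ) ⇒ δ ≥ 6/15 = 2/5.
Dev: cooperation gives 13 each period; deviation gives 20 once then 7 forever.
  δ ≥ 7/13.
Both must hold, so the binding constraint is Dev's: δ ≥ 7/13.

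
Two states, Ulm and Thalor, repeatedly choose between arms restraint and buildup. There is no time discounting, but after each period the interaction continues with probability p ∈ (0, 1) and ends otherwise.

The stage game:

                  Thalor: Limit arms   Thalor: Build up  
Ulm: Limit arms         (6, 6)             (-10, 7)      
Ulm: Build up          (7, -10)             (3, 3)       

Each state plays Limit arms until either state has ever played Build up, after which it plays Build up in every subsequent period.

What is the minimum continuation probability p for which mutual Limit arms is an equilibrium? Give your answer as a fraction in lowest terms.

1/4

Expected cooperation value is 6 + p·6 + p²·6 + … = 6/(1−p); deviation gives 7 + p·3/(1−p).
6 ≥ 7(1−p) + 3p ⇒ 4p ≥ 1 ⇒ p ≥ 1/4.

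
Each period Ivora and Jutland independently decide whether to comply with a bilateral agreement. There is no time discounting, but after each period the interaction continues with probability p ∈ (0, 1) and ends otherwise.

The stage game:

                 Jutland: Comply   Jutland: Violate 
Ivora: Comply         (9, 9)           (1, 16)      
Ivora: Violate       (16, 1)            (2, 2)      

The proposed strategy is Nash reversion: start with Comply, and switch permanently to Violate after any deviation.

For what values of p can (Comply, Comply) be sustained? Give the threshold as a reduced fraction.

Expected cooperation value is 9 + p·9 + p²·9 + … = 9/(1−p); deviation gives 16 + p·2/(1−p).
9 ≥ 16(1−p) + 2p ⇒ 14p ≥ 7 ⇒ p ≥ 7/14 = 1/2.

1/2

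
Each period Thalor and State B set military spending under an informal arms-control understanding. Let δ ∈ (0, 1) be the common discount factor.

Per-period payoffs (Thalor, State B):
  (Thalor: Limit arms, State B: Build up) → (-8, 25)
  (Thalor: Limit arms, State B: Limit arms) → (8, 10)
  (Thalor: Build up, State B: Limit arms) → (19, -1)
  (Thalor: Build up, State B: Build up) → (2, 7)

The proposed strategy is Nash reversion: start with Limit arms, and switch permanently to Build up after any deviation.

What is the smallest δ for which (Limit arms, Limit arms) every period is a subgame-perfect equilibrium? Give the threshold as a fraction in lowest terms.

5/6

Thalor: cooperation gives 8 each period; deviation gives 19 once then 2 forever.
  8/(1−δ) ≥ 19 + 2δ/(1−δ) ⇒ δ ≥ 11/17.
State B: cooperation gives 10 each period; deviation gives 25 once then 7 forever.
  δ ≥ 15/18 = 5/6.
Both must hold, so the binding constraint is State B's: δ ≥ 5/6.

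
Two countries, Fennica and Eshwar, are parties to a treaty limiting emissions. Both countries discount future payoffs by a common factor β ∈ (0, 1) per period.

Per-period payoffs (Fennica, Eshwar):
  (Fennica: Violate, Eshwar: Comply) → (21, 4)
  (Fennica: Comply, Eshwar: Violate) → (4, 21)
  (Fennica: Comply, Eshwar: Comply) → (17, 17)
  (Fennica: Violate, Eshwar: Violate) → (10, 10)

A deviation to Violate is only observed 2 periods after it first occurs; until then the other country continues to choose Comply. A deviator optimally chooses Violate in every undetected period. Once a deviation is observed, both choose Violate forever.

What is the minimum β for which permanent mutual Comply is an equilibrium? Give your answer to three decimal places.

A deviator earns 21 for 2 periods, then 10 forever; cooperating earns 17 forever. Multiplying the IC by (1−β):
17 ≥ 21(1−β^2) + 10β^2, so 11·β^2 ≥ 4 and β^2 ≥ 4/11.
β ≥ (4/11)^(1/2) ≈ 0.603.

0.603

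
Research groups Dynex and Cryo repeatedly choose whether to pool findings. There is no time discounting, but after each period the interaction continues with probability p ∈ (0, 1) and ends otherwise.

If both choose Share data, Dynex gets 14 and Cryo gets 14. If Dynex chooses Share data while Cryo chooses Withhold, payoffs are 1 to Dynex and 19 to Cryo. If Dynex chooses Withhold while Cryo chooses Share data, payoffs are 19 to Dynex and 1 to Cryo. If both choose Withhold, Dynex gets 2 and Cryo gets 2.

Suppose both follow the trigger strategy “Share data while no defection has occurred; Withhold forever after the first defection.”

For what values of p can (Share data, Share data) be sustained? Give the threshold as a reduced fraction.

5/17

With no time discounting, the continuation probability p plays the role of the discount factor.
Grim-trigger IC: 14/(1−p) ≥ 19 + 2p/(1−p) ⇒ p ≥ (19−14)/(19−2) = 5/17.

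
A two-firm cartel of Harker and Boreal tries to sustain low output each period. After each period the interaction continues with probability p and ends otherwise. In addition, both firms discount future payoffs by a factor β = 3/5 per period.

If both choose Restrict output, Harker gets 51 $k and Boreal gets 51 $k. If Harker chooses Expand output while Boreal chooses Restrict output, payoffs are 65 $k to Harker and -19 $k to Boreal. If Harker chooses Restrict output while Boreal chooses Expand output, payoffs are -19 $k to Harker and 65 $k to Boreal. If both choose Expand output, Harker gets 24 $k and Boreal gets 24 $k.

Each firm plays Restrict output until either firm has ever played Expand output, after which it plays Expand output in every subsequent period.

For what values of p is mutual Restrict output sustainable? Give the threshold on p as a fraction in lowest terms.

With continuation probability p and discount β, the effective per-period discount factor is βp.
Grim-trigger IC: βp ≥ (65−51)/(65−24) = 14/41.
So p ≥ (14/41)/(3/5) = 70/123.

70/123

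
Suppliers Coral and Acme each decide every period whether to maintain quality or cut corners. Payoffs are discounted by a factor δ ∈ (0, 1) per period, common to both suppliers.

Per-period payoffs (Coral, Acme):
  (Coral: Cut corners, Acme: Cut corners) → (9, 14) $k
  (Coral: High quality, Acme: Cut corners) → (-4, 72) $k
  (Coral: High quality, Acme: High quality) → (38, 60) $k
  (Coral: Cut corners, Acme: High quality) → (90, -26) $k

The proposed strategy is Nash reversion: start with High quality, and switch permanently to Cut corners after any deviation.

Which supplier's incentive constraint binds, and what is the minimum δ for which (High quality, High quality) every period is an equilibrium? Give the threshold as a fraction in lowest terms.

Coral's threshold: (90−38)/(90−9) = 52/81.
Acme's threshold: (72−60)/(72−14) = 6/29.
52/81 > 6/29, so Coral binds and δ* = 52/81.

Coral; δ ≥ 52/81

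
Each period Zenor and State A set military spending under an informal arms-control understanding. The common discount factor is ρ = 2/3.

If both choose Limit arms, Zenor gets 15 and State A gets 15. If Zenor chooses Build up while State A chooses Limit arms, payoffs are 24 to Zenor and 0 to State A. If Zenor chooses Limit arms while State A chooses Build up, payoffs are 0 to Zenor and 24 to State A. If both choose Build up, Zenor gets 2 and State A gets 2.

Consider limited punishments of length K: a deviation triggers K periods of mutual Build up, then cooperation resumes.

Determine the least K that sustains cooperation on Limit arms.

2

Need Σ_{k=1}^{K} ρ^k ≥ (24−15)/(15−2) = 0.6923 at ρ = 2/3.
At K = 1 the sum is 0.6667 < 0.6923; at K = 2 it is 1.1111 ≥ 0.6923.
So the minimum punishment length is K = 2.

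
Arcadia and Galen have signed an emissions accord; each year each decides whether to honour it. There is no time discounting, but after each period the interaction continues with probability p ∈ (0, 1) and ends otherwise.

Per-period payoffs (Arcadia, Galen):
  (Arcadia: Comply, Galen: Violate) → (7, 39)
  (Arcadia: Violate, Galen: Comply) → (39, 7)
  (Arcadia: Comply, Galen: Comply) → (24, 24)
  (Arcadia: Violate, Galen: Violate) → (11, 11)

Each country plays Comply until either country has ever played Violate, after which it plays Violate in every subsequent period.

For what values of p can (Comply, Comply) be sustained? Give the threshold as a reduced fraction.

Expected cooperation value is 24 + p·24 + p²·24 + … = 24/(1−p); deviation gives 39 + p·11/(1−p).
24 ≥ 39(1−p) + 11p ⇒ 28p ≥ 15 ⇒ p ≥ 15/28.

15/28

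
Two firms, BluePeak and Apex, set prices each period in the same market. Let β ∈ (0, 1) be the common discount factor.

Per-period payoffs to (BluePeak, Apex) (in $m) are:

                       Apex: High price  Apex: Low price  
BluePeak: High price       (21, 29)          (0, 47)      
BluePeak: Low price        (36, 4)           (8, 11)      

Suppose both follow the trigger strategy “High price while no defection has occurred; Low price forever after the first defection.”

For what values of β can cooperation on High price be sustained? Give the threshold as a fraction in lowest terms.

15/28

For BluePeak: deviation gain 36−21 = 15, per-period punishment loss 21−8 = 13. IC gives β ≥ 15/28.
For Apex: gain 18, loss 18 per period, so β ≥ 18/36 = 1/2.
The tighter constraint is BluePeak's, so cooperation needs β ≥ 15/28.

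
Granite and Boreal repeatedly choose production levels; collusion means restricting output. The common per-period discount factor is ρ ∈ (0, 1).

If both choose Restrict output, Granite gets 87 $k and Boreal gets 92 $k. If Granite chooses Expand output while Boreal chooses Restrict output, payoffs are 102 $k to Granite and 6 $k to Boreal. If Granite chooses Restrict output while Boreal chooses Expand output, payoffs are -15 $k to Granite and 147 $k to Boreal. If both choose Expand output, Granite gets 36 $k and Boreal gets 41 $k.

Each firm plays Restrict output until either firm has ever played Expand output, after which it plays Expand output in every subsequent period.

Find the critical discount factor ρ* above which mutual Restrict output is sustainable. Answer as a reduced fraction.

Granite's threshold: (102−87)/(102−36) = 5/22.
Boreal's threshold: (147−92)/(147−41) = 55/106.
5/22 < 55/106, so Boreal binds and ρ* = 55/106.

55/106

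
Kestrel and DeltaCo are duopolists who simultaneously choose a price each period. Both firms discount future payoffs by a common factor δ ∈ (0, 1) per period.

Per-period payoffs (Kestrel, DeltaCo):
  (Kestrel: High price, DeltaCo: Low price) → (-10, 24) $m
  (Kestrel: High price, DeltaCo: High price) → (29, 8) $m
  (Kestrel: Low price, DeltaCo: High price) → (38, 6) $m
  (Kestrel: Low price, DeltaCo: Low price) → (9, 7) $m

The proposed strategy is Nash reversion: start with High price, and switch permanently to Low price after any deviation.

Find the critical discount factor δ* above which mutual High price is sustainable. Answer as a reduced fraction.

For Kestrel: deviation gain 38−29 = 9, per-period punishment loss 29−9 = 20. IC gives δ ≥ 9/29.
For DeltaCo: gain 16, loss 1 per period, so δ ≥ 16/17.
The tighter constraint is DeltaCo's, so cooperation needs δ ≥ 16/17.

16/17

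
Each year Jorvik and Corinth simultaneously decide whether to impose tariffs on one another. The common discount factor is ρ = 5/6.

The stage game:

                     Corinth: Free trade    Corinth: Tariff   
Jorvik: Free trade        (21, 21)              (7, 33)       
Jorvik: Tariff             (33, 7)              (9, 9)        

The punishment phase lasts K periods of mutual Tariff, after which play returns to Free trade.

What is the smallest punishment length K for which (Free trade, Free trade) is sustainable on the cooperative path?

2

Need Σ_{k=1}^{K} ρ^k ≥ (33−21)/(21−9) = 1.0000 at ρ = 5/6.
At K = 1 the sum is 0.8333 < 1.0000; at K = 2 it is 1.5278 ≥ 1.0000.
So the minimum punishment length is K = 2.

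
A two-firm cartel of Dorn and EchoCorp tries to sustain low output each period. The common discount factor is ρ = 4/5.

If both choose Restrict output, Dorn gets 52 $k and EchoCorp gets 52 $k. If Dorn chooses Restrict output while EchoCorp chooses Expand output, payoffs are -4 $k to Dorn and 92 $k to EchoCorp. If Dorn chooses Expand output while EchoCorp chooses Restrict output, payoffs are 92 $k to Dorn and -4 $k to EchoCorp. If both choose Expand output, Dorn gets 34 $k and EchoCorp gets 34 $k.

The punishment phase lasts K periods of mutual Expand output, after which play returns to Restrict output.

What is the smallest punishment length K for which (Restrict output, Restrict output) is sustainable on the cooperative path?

4

IC: ρ(1−ρ^K)/(1−ρ) ≥ (92−52)/(52−34) = 20/9.
With ρ = 4/5: need 1 − ρ^K ≥ 20/9·(1−4/5)/(4/5), i.e. ρ^K ≤ 0.4444.
Since (4/5)^3 = 0.5120 and (4/5)^4 = 0.4096, the smallest such K is 4.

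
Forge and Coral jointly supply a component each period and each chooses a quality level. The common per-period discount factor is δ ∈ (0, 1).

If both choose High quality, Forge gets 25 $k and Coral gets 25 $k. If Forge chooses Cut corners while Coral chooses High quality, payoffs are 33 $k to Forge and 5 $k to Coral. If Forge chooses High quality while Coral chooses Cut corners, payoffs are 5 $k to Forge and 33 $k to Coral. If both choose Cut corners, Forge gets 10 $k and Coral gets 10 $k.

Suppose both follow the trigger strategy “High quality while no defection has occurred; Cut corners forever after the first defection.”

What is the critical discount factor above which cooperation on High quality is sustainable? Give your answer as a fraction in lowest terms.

8/23

One-period gain from deviating is 33 − 25 = 8. The loss is 25 − 10 = 15 in every subsequent period, with present value 15·δ/(1−δ).
Deviation is unprofitable when 15·δ/(1−δ) ≥ 8, i.e. δ/(1−δ) ≥ 8/15.
Equivalently δ ≥ 8/(8+15) = 8/23.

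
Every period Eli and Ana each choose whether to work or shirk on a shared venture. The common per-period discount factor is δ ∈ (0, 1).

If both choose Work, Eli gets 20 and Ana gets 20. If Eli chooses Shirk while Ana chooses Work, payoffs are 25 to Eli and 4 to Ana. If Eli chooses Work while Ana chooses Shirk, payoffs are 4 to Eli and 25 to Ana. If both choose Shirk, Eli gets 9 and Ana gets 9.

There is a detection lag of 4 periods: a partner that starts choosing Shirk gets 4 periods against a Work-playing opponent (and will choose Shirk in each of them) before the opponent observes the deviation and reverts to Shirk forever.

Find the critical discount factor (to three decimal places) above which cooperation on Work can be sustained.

A deviator earns 25 for 4 periods, then 9 forever; cooperating earns 20 forever. Multiplying the IC by (1−δ):
20 ≥ 25(1−δ^4) + 9δ^4, so 16·δ^4 ≥ 5 and δ^4 ≥ 5/16.
δ ≥ (5/16)^(1/4) ≈ 0.748.

0.748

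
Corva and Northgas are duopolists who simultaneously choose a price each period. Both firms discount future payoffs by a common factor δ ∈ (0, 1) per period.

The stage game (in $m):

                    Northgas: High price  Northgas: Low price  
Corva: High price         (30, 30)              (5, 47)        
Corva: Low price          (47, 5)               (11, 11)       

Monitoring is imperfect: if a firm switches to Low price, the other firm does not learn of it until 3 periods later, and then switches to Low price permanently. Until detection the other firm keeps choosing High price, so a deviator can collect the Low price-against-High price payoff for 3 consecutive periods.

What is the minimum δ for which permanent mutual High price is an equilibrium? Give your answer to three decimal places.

The best deviation is to choose Low price for all 3 undetected periods, earning 47 each, then 11 forever once detected.
Deviation value: 47(1−δ^3)/(1−δ) + 11δ^3/(1−δ); cooperation value: 30/(1−δ).
IC: 30 ≥ 47(1−δ^3) + 11δ^3 = 47 − 36δ^3.
So δ^3 ≥ 17/36, giving δ ≥ (17/36)^(1/3) ≈ 0.779.

0.779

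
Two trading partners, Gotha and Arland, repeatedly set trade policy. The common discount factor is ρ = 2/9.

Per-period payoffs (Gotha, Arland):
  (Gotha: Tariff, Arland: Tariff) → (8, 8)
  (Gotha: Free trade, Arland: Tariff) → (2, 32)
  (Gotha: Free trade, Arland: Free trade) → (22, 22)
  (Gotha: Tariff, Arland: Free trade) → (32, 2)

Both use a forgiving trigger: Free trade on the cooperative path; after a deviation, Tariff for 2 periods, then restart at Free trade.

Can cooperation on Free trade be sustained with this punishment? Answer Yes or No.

A one-shot deviation gives 32 now, then 8 for 2 periods, then back to 22.
Gain from deviating: (32−22) today; loss: (22−8) in each of the next 2 periods.
No-deviation condition: (22−8)(ρ+…+ρ^2) ≥ 32−22, i.e. ρ+…+ρ^2 ≥ 5/7.
At ρ = 2/9: ρ+…+ρ^2 = 0.2716 < 0.7143.
So cooperation is not sustainable.

No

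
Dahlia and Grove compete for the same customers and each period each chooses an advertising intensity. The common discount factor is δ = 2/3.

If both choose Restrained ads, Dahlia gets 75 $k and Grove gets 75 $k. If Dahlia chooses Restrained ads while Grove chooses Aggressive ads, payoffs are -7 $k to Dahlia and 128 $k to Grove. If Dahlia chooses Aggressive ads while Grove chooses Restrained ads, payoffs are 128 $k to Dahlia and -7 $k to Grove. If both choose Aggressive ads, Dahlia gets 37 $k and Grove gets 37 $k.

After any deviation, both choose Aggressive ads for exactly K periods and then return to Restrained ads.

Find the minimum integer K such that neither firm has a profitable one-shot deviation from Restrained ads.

IC: δ(1−δ^K)/(1−δ) ≥ (128−75)/(75−37) = 53/38.
With δ = 2/3: need 1 − δ^K ≥ 53/38·(1−2/3)/(2/3), i.e. δ^K ≤ 0.3026.
Since (2/3)^2 = 0.4444 and (2/3)^3 = 0.2963, the smallest such K is 3.

3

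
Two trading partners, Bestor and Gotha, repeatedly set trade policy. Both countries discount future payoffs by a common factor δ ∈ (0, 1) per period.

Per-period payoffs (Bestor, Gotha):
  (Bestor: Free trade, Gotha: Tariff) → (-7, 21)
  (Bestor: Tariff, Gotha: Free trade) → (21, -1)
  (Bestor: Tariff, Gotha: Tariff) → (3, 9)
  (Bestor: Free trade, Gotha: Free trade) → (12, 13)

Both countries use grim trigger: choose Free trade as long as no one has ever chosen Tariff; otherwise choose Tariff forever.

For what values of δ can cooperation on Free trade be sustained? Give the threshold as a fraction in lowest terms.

Bestor's threshold: (21−12)/(21−3) = 1/2.
Gotha's threshold: (21−13)/(21−9) = 2/3.
1/2 < 2/3, so Gotha binds and δ* = 2/3.

2/3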